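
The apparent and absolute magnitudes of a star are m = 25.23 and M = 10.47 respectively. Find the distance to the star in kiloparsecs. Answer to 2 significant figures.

Distance modulus: m − M = 25.23 − (10.47) = 14.760
m − M = 5 log₁₀ d − 5
log₁₀ d = (m − M)/5 + 1 = 3.9520
d = 10^3.9520 = 8954 pc
= 8.954 kpc

d ≈ 9.0 kpc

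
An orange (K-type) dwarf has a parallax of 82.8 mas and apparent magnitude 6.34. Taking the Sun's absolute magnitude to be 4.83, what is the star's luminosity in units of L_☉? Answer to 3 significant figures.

d = 1/p = 1000/82.8 mas = 12.08 pc
M = m − 5 log₁₀ d + 5 = 6.34 − 5·1.0820 + 5 = 5.930
M − M_☉ = 5.930 − 4.83 = 1.100
L/L_☉ = 10^(−0.4 × 1.100) = 0.3630

L/L_☉ ≈ 0.363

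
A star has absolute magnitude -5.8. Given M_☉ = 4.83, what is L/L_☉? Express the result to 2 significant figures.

M − M_☉ = -5.8 − 4.83 = -10.630
L/L_☉ = 10^(−0.4 (M − M_☉)) = 10^4.252 = 17860

L/L_☉ ≈ 18000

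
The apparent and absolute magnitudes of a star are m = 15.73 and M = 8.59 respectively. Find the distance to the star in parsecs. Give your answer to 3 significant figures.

d ≈ 268 pc

μ = m − M = 7.140
m − M = 5 log₁₀ d − 5
log₁₀ d = (m − M)/5 + 1 = 2.4280
d = 10^2.4280 = 267.9 pc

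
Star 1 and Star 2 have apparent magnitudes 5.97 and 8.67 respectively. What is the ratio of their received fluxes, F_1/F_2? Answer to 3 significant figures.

F_1/F_2 ≈ 12.0

Δm = 5.97 − (8.67) = -2.70
Flux ratio = 10^(−0.4 Δm) = 10^(−0.4 × -2.70) = 10^1.080 = 12.02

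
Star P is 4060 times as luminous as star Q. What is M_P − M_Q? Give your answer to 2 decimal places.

Pogson: ΔM = −2.5 log₁₀(ratio) = −2.5 log₁₀(4060) = −2.5 × 3.6085 = -9.021
Star P is brighter, so it has the smaller magnitude: the difference is negative.

M_P − M_Q ≈ -9.02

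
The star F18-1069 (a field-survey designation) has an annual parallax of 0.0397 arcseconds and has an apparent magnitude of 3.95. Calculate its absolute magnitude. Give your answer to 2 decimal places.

M ≈ 1.94

d = 1/p = 1/0.0397″ = 25.19 pc
5 log₁₀(d/10 pc) = 5 log₁₀(25.19) − 5 = 2.006
M = m − 5 log₁₀(d/10) = 3.95 − 2.006 = 1.944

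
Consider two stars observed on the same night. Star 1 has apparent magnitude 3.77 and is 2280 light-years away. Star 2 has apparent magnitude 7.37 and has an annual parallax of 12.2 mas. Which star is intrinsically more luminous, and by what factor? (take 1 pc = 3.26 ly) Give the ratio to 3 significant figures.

Star 1 is more luminous, by a factor of 2010.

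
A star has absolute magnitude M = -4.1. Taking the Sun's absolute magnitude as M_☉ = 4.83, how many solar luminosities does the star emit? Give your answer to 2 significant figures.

L/L_☉ ≈ 3700

M − M_☉ = -4.1 − 4.83 = -8.930
L/L_☉ = 10^(−0.4 (M − M_☉)) = 10^3.572 = 3733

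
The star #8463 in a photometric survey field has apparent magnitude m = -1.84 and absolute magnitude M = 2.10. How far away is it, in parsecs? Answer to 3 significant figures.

d ≈ 1.63 pc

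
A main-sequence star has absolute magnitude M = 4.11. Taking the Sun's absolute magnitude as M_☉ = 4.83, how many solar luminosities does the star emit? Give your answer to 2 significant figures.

M − M_☉ = 4.11 − 4.83 = -0.720
L/L_☉ = 10^(−0.4 (M − M_☉)) = 10^0.288 = 1.941

L/L_☉ ≈ 1.9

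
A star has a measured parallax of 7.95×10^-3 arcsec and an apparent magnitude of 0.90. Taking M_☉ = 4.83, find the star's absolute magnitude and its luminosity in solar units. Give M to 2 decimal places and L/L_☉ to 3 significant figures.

M ≈ -4.60; L/L_☉ ≈ 5910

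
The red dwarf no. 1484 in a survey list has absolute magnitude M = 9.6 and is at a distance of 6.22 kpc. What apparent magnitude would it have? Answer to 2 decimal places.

d = 6.22 kpc = 6220 pc
m = M + 5 log₁₀ d − 5 = 9.6 + 5·3.7938 − 5 = 23.569

m ≈ 23.57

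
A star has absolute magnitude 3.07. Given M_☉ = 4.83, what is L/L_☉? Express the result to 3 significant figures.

L/L_☉ ≈ 5.06

M − M_☉ = 3.07 − 4.83 = -1.760
L/L_☉ = 10^(−0.4 (M − M_☉)) = 10^0.704 = 5.058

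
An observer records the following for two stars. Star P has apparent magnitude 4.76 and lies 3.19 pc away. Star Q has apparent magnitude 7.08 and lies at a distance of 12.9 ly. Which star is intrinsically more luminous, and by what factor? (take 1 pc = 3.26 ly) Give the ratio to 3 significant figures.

Star P is more luminous, by a factor of 5.51.

Star P: M = m − 5 log₁₀ d + 5 = 4.76 − 5·0.5038 + 5 = 7.241
Star Q: d = 12.9 ly / 3.26 = 3.957 pc
Star Q: M = m − 5 log₁₀ d + 5 = 7.08 − 5·0.5974 + 5 = 9.093
ΔM = M_P − M_Q = 7.241 − (9.093) = -1.852; smaller M is more luminous → Star P.
L ratio = 10^(0.4 |ΔM|) = 10^0.741 = 5.506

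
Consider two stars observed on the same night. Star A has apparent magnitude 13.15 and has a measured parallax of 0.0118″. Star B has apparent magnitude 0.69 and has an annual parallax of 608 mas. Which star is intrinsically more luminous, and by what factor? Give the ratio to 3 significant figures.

Star B is more luminous, by a factor of 36.3.

Star A: d = 1/p = 1/0.0118″ = 84.75 pc
Star A: M = m − 5 log₁₀ d + 5 = 13.15 − 5·1.9281 + 5 = 8.509
Star B: p = 608 mas = 0.608″ → d = 1/p = 1.645 pc
Star B: M = m − 5 log₁₀ d + 5 = 0.69 − 5·0.2161 + 5 = 4.610
ΔM = M_A − M_B = 8.509 − (4.610) = 3.900; smaller M is more luminous → Star B.
L ratio = 10^(0.4 |ΔM|) = 10^1.560 = 36.30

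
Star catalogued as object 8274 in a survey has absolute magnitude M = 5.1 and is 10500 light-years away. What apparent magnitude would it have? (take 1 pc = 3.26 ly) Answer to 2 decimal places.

d = 10500 ly / 3.26 = 3221 pc
m = M + 5 log₁₀ d − 5 = 5.1 + 5·3.5080 − 5 = 17.640

m ≈ 17.64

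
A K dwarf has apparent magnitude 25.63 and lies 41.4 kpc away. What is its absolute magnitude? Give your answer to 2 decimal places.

M ≈ 7.54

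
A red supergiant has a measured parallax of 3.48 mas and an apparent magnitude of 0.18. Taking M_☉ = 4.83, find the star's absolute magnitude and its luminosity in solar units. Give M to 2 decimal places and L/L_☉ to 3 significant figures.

M ≈ -7.11; L/L_☉ ≈ 59800

d = 1/p = 1000/3.48 mas = 287.4 pc
M = m − 5 log₁₀ d + 5 = 0.18 − 5·2.4584 + 5 = -7.112
M − M_☉ = -7.112 − 4.83 = -11.942
L/L_☉ = 10^(−0.4 × -11.942) = 59820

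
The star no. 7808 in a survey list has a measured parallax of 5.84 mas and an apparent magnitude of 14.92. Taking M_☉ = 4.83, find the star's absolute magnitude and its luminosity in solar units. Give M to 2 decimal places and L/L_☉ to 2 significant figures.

d = 1/p = 1000/5.84 mas = 171.2 pc
M = m − 5 log₁₀ d + 5 = 14.92 − 5·2.2336 + 5 = 8.752
M − M_☉ = 8.752 − 4.83 = 3.922
L/L_☉ = 10^(−0.4 × 3.922) = 0.02699

M ≈ 8.75; L/L_☉ ≈ 0.027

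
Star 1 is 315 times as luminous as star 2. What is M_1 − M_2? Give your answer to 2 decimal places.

M_1 − M_2 ≈ -6.25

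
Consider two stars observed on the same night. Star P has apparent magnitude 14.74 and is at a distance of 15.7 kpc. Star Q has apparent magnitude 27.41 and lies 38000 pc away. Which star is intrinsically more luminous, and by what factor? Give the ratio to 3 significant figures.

Star P is more luminous, by a factor of 20000.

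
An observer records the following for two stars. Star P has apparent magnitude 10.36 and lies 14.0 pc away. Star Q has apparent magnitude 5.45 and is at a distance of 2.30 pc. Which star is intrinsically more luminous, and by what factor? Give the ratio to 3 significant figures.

Star Q is more luminous, by a factor of 2.48.

Star P: M = m − 5 log₁₀ d + 5 = 10.36 − 5·1.1461 + 5 = 9.629
Star Q: M = m − 5 log₁₀ d + 5 = 5.45 − 5·0.3617 + 5 = 8.641
ΔM = M_P − M_Q = 9.629 − (8.641) = 0.988; smaller M is more luminous → Star Q.
L ratio = 10^(0.4 |ΔM|) = 10^0.395 = 2.484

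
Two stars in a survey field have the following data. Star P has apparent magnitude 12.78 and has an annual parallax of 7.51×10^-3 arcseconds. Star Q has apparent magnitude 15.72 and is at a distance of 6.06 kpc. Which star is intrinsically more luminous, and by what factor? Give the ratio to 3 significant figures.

Star P: d = 1/p = 1/7.51×10^-3″ = 133.2 pc
Star P: M = m − 5 log₁₀ d + 5 = 12.78 − 5·2.1244 + 5 = 7.158
Star Q: d = 6.06 kpc = 6060 pc
Star Q: M = m − 5 log₁₀ d + 5 = 15.72 − 5·3.7825 + 5 = 1.808
ΔM = M_P − M_Q = 7.158 − (1.808) = 5.351; smaller M is more luminous → Star Q.
L ratio = 10^(0.4 |ΔM|) = 10^2.140 = 138.1

Star Q is more luminous, by a factor of 138.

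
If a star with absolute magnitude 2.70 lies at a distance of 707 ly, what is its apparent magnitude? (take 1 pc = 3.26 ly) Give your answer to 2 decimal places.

m ≈ 9.38

d = 707 ly / 3.26 = 216.9 pc
m = M + 5 log₁₀ d − 5 = 2.70 + 5·2.3362 − 5 = 9.381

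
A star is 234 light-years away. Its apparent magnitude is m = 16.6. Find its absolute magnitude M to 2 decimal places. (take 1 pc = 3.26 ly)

d = 234 ly / 3.26 = 71.78 pc
5 log₁₀(d/10 pc) = 5 log₁₀(71.78) − 5 = 4.280
M = m − 5 log₁₀(d/10) = 16.6 − 4.280 = 12.320

M ≈ 12.32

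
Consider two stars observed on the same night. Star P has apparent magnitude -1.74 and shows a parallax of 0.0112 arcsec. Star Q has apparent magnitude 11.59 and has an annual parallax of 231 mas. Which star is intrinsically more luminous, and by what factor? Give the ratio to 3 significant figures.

Star P is more luminous, by a factor of 9.14×10^7.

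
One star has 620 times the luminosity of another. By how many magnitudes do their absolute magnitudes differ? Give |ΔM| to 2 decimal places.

Pogson: ΔM = −2.5 log₁₀(ratio) = −2.5 log₁₀(620) = −2.5 × 2.7924 = -6.981

|ΔM| ≈ 6.98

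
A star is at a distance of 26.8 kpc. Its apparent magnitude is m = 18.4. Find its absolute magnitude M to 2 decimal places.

d = 26.8 kpc = 26800 pc
5 log₁₀(d/10 pc) = 5 log₁₀(26800) − 5 = 17.141
M = m − 5 log₁₀(d/10) = 18.4 − 17.141 = 1.259

M ≈ 1.26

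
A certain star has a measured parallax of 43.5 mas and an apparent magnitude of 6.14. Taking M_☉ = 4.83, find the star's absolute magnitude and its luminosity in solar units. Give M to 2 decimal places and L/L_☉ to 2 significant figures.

d = 1/p = 1000/43.5 mas = 22.99 pc
M = m − 5 log₁₀ d + 5 = 6.14 − 5·1.3615 + 5 = 4.332
M − M_☉ = 4.332 − 4.83 = -0.498
L/L_☉ = 10^(−0.4 × -0.498) = 1.581

M ≈ 4.33; L/L_☉ ≈ 1.6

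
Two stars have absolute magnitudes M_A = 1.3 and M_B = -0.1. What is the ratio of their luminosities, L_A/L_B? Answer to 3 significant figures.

L_A/L_B ≈ 0.275

ΔM = M_A − M_B = 1.4
L_A/L_B = 10^(−0.4 ΔM) = 10^-0.560 = 0.2754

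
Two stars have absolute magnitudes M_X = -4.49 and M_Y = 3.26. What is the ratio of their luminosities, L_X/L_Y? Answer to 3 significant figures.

L_X/L_Y ≈ 1260

ΔM = M_X − M_Y = -7.75
L_X/L_Y = 10^(−0.4 ΔM) = 10^3.100 = 1259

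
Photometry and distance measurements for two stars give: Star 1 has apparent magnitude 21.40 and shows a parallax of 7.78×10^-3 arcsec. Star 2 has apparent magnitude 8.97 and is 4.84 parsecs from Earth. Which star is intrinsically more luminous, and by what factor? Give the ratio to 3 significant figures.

Star 2 is more luminous, by a factor of 133.

Star 1: d = 1/p = 1/7.78×10^-3″ = 128.5 pc
Star 1: M = m − 5 log₁₀ d + 5 = 21.40 − 5·2.1090 + 5 = 15.855
Star 2: M = m − 5 log₁₀ d + 5 = 8.97 − 5·0.6848 + 5 = 10.546
ΔM = M_1 − M_2 = 15.855 − (10.546) = 5.309; smaller M is more luminous → Star 2.
L ratio = 10^(0.4 |ΔM|) = 10^2.124 = 132.9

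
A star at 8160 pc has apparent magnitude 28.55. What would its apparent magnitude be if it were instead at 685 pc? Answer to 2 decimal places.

m ≈ 23.17

Flux ∝ 1/d², so Δm = 5 log₁₀(d₂/d₁) = 5 log₁₀(685/8160) = -5.380
m₂ = m₁ + Δm = 28.55 + (-5.380) = 23.170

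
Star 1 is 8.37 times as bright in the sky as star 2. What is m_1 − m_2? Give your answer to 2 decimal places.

m_1 − m_2 ≈ -2.31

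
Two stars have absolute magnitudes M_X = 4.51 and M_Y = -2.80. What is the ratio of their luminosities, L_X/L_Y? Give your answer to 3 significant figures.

L_X/L_Y ≈ 1.19×10^-3

ΔM = M_X − M_Y = 7.31
L_X/L_Y = 10^(−0.4 ΔM) = 10^-2.924 = 1.191×10^-3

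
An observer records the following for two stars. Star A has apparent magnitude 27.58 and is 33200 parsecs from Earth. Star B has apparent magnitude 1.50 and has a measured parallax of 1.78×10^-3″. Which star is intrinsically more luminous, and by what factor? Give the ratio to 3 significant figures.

Star A: M = m − 5 log₁₀ d + 5 = 27.58 − 5·4.5211 + 5 = 9.974
Star B: d = 1/p = 1/1.78×10^-3″ = 561.8 pc
Star B: M = m − 5 log₁₀ d + 5 = 1.50 − 5·2.7496 + 5 = -7.248
ΔM = M_A − M_B = 9.974 − (-7.248) = 17.222; smaller M is more luminous → Star B.
L ratio = 10^(0.4 |ΔM|) = 10^6.889 = 7.743×10^6

Star B is more luminous, by a factor of 7.74×10^6.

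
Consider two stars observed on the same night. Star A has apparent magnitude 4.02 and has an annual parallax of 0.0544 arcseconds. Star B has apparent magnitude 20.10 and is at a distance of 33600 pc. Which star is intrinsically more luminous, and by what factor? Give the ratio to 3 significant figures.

Star B is more luminous, by a factor of 1.24.

Star A: d = 1/p = 1/0.0544″ = 18.38 pc
Star A: M = m − 5 log₁₀ d + 5 = 4.02 − 5·1.2644 + 5 = 2.698
Star B: M = m − 5 log₁₀ d + 5 = 20.10 − 5·4.5263 + 5 = 2.468
ΔM = M_A − M_B = 2.698 − (2.468) = 0.230; smaller M is more luminous → Star B.
L ratio = 10^(0.4 |ΔM|) = 10^0.092 = 1.236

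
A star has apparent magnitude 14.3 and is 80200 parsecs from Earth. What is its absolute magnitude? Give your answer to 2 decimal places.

5 log₁₀(d/10 pc) = 5 log₁₀(80200) − 5 = 19.521
M = m − 5 log₁₀(d/10) = 14.3 − 19.521 = -5.221

M ≈ -5.22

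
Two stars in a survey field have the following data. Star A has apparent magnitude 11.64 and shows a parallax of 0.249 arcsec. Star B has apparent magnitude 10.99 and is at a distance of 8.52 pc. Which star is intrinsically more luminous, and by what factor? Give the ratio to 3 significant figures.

Star B is more luminous, by a factor of 8.19.

Star A: d = 1/p = 1/0.249″ = 4.016 pc
Star A: M = m − 5 log₁₀ d + 5 = 11.64 − 5·0.6038 + 5 = 13.621
Star B: M = m − 5 log₁₀ d + 5 = 10.99 − 5·0.9304 + 5 = 11.338
ΔM = M_A − M_B = 13.621 − (11.338) = 2.283; smaller M is more luminous → Star B.
L ratio = 10^(0.4 |ΔM|) = 10^0.913 = 8.190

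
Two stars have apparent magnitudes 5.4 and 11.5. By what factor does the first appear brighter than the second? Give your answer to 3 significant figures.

Magnitude difference = -6.1
Flux ratio = 10^(−0.4 Δm) = 10^(−0.4 × -6.1) = 10^2.440 = 275.4

275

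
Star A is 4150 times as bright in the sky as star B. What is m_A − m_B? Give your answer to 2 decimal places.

m_A − m_B ≈ -9.05

Pogson: Δm = −2.5 log₁₀(ratio) = −2.5 log₁₀(4150) = −2.5 × 3.6180 = -9.045
Star A is brighter, so it has the smaller magnitude: the difference is negative.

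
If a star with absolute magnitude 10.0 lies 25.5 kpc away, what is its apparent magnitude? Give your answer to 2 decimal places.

m ≈ 27.03

d = 25.5 kpc = 25500 pc
m = M + 5 log₁₀ d − 5 = 10.0 + 5·4.4065 − 5 = 27.033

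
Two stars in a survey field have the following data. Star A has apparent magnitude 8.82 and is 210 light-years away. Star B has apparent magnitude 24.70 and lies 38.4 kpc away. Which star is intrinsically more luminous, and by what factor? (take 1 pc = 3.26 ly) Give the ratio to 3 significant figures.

Star A is more luminous, by a factor of 6.33.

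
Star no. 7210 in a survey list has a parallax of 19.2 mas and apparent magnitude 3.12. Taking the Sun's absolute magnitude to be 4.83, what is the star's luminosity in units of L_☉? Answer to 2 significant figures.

L/L_☉ ≈ 130

d = 1/p = 1000/19.2 mas = 52.08 pc
M = m − 5 log₁₀ d + 5 = 3.12 − 5·1.7167 + 5 = -0.463
M − M_☉ = -0.463 − 4.83 = -5.293
L/L_☉ = 10^(−0.4 × -5.293) = 131.0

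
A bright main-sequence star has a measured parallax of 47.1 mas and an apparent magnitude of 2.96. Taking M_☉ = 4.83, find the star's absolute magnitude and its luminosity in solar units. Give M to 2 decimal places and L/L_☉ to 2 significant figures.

M ≈ 1.33; L/L_☉ ≈ 25

d = 1/p = 1000/47.1 mas = 21.23 pc
M = m − 5 log₁₀ d + 5 = 2.96 − 5·1.3270 + 5 = 1.325
M − M_☉ = 1.325 − 4.83 = -3.505
L/L_☉ = 10^(−0.4 × -3.505) = 25.23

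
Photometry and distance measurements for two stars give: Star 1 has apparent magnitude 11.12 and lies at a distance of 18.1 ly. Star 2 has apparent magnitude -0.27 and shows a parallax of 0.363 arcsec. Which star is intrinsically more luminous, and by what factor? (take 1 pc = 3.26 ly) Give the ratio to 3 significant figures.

Star 1: d = 18.1 ly / 3.26 = 5.552 pc
Star 1: M = m − 5 log₁₀ d + 5 = 11.12 − 5·0.7445 + 5 = 12.398
Star 2: d = 1/p = 1/0.363″ = 2.755 pc
Star 2: M = m − 5 log₁₀ d + 5 = -0.27 − 5·0.4401 + 5 = 2.530
ΔM = M_1 − M_2 = 12.398 − (2.530) = 9.868; smaller M is more luminous → Star 2.
L ratio = 10^(0.4 |ΔM|) = 10^3.947 = 8857

Star 2 is more luminous, by a factor of 8860.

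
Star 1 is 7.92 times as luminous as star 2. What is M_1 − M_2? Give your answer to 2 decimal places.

Pogson: ΔM = −2.5 log₁₀(ratio) = −2.5 log₁₀(7.92) = −2.5 × 0.8987 = -2.247
Star 1 is brighter, so it has the smaller magnitude: the difference is negative.

M_1 − M_2 ≈ -2.25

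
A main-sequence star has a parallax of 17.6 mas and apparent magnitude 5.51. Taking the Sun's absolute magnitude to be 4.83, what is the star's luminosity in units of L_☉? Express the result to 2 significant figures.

L/L_☉ ≈ 17

d = 1/p = 1000/17.6 mas = 56.82 pc
M = m − 5 log₁₀ d + 5 = 5.51 − 5·1.7545 + 5 = 1.738
M − M_☉ = 1.738 − 4.83 = -3.092
L/L_☉ = 10^(−0.4 × -3.092) = 17.26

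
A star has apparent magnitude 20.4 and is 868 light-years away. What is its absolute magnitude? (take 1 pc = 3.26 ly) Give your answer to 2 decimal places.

M ≈ 13.27

d = 868 ly / 3.26 = 266.3 pc
5 log₁₀(d/10 pc) = 5 log₁₀(266.3) − 5 = 7.127
M = m − 5 log₁₀(d/10) = 20.4 − 7.127 = 13.273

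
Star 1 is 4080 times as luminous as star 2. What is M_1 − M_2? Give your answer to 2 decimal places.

Pogson: ΔM = −2.5 log₁₀(ratio) = −2.5 log₁₀(4080) = −2.5 × 3.6107 = -9.027
Star 1 is brighter, so it has the smaller magnitude: the difference is negative.

M_1 − M_2 ≈ -9.03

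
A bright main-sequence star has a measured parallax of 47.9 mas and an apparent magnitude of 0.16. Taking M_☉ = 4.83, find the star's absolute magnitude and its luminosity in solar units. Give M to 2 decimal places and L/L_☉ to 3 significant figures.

d = 1/p = 1000/47.9 mas = 20.88 pc
M = m − 5 log₁₀ d + 5 = 0.16 − 5·1.3197 + 5 = -1.438
M − M_☉ = -1.438 − 4.83 = -6.268
L/L_☉ = 10^(−0.4 × -6.268) = 321.6

M ≈ -1.44; L/L_☉ ≈ 322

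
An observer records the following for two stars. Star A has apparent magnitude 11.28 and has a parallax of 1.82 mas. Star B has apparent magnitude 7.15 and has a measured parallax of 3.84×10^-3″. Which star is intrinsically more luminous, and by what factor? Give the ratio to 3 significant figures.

Star A: p = 1.82 mas = 1.82×10^-3″ → d = 1/p = 549.5 pc
Star A: M = m − 5 log₁₀ d + 5 = 11.28 − 5·2.7399 + 5 = 2.580
Star B: d = 1/p = 1/3.84×10^-3″ = 260.4 pc
Star B: M = m − 5 log₁₀ d + 5 = 7.15 − 5·2.4157 + 5 = 0.072
ΔM = M_A − M_B = 2.580 − (0.072) = 2.509; smaller M is more luminous → Star B.
L ratio = 10^(0.4 |ΔM|) = 10^1.003 = 10.08

Star B is more luminous, by a factor of 10.1.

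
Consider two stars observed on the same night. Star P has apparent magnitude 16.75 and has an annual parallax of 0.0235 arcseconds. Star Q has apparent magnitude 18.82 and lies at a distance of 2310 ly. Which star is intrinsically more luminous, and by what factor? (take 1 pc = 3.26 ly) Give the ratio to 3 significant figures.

Star P: d = 1/p = 1/0.0235″ = 42.55 pc
Star P: M = m − 5 log₁₀ d + 5 = 16.75 − 5·1.6289 + 5 = 13.605
Star Q: d = 2310 ly / 3.26 = 708.6 pc
Star Q: M = m − 5 log₁₀ d + 5 = 18.82 − 5·2.8504 + 5 = 9.568
ΔM = M_P − M_Q = 13.605 − (9.568) = 4.037; smaller M is more luminous → Star Q.
L ratio = 10^(0.4 |ΔM|) = 10^1.615 = 41.20

Star Q is more luminous, by a factor of 41.2.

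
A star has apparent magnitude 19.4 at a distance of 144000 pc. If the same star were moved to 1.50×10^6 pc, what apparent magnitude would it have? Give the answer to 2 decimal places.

Flux ∝ 1/d², so Δm = 5 log₁₀(d₂/d₁) = 5 log₁₀(1.50×10^6/144000) = 5.089
m₂ = m₁ + Δm = 19.4 + (5.089) = 24.489

m ≈ 24.49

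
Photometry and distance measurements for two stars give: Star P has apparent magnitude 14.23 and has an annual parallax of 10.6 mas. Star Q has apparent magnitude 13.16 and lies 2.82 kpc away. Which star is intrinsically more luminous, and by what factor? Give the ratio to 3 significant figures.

Star P: p = 10.6 mas = 0.0106″ → d = 1/p = 94.34 pc
Star P: M = m − 5 log₁₀ d + 5 = 14.23 − 5·1.9747 + 5 = 9.357
Star Q: d = 2.82 kpc = 2820 pc
Star Q: M = m − 5 log₁₀ d + 5 = 13.16 − 5·3.4502 + 5 = 0.909
ΔM = M_P − M_Q = 9.357 − (0.909) = 8.448; smaller M is more luminous → Star Q.
L ratio = 10^(0.4 |ΔM|) = 10^3.379 = 2394

Star Q is more luminous, by a factor of 2390.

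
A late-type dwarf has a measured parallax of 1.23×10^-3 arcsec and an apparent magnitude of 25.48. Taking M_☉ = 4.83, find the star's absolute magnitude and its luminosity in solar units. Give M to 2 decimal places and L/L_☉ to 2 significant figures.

M ≈ 15.93; L/L_☉ ≈ 3.6×10^-5

d = 1/p = 1/1.23×10^-3″ = 813.0 pc
M = m − 5 log₁₀ d + 5 = 25.48 − 5·2.9101 + 5 = 15.930
M − M_☉ = 15.930 − 4.83 = 11.100
L/L_☉ = 10^(−0.4 × 11.100) = 3.632×10^-5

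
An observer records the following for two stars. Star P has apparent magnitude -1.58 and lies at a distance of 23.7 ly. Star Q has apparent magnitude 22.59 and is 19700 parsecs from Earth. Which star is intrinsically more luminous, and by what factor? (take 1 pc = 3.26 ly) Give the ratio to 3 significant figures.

Star P is more luminous, by a factor of 634.

Star P: d = 23.7 ly / 3.26 = 7.270 pc
Star P: M = m − 5 log₁₀ d + 5 = -1.58 − 5·0.8615 + 5 = -0.888
Star Q: M = m − 5 log₁₀ d + 5 = 22.59 − 5·4.2945 + 5 = 6.118
ΔM = M_P − M_Q = -0.888 − (6.118) = -7.005; smaller M is more luminous → Star P.
L ratio = 10^(0.4 |ΔM|) = 10^2.802 = 634.1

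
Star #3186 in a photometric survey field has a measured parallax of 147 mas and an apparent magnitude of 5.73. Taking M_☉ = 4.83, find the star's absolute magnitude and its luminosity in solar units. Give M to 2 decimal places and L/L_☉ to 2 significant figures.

M ≈ 6.57; L/L_☉ ≈ 0.20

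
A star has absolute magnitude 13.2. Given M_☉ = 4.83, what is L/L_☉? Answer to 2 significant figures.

M − M_☉ = 13.2 − 4.83 = 8.370
L/L_☉ = 10^(−0.4 (M − M_☉)) = 10^-3.348 = 4.487×10^-4

L/L_☉ ≈ 4.5×10^-4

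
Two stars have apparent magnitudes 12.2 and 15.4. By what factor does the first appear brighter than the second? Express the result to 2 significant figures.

Δm = 12.2 − (15.4) = -3.2
Flux ratio = 10^(−0.4 Δm) = 10^(−0.4 × -3.2) = 10^1.280 = 19.05

19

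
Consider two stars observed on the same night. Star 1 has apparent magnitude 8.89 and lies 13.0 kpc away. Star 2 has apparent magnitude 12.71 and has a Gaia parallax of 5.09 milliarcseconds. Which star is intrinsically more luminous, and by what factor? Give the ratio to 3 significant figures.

Star 1: d = 13.0 kpc = 13000 pc
Star 1: M = m − 5 log₁₀ d + 5 = 8.89 − 5·4.1139 + 5 = -6.680
Star 2: p = 5.09 mas = 5.09×10^-3″ → d = 1/p = 196.5 pc
Star 2: M = m − 5 log₁₀ d + 5 = 12.71 − 5·2.2933 + 5 = 6.244
ΔM = M_1 − M_2 = -6.680 − (6.244) = -12.923; smaller M is more luminous → Star 1.
L ratio = 10^(0.4 |ΔM|) = 10^5.169 = 147700

Star 1 is more luminous, by a factor of 148000.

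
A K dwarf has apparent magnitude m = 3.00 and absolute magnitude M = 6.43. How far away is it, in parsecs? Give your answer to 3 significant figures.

d ≈ 2.06 pc

Distance modulus: m − M = 3.00 − (6.43) = -3.430
m − M = 5 log₁₀ d − 5
log₁₀ d = (m − M)/5 + 1 = 0.3140
d = 10^0.3140 = 2.061 pc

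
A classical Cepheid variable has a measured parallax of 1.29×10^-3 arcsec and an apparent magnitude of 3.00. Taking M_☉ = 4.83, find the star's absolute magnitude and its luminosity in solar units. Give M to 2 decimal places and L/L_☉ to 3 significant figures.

d = 1/p = 1/1.29×10^-3″ = 775.2 pc
M = m − 5 log₁₀ d + 5 = 3.00 − 5·2.8894 + 5 = -6.447
M − M_☉ = -6.447 − 4.83 = -11.277
L/L_☉ = 10^(−0.4 × -11.277) = 32420

M ≈ -6.45; L/L_☉ ≈ 32400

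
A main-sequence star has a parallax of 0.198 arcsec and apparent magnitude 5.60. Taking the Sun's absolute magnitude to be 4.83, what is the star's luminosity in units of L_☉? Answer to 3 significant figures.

d = 1/p = 1/0.198″ = 5.051 pc
M = m − 5 log₁₀ d + 5 = 5.60 − 5·0.7033 + 5 = 7.083
M − M_☉ = 7.083 − 4.83 = 2.253
L/L_☉ = 10^(−0.4 × 2.253) = 0.1255

L/L_☉ ≈ 0.126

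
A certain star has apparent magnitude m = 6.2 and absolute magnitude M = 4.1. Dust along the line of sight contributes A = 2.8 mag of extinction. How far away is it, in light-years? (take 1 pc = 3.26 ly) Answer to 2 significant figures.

d ≈ 24 ly

m − M = 5 log₁₀(d/10 pc) + A  ⇒  6.2 − (4.1) − 2.8 = 5 log₁₀(d/10)
-0.700 = 5 log₁₀(d/10)
log₁₀ d = (m − M − A)/5 + 1 = 0.8600
d = 10^0.8600 = 7.244 pc
= 23.62 ly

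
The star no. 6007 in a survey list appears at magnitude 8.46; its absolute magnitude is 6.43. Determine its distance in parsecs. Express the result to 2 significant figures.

d ≈ 25 pc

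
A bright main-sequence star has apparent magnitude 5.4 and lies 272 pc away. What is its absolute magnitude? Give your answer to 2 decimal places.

M ≈ -1.77

5 log₁₀(d/10 pc) = 5 log₁₀(272.0) − 5 = 7.173
M = m − 5 log₁₀(d/10) = 5.4 − 7.173 = -1.773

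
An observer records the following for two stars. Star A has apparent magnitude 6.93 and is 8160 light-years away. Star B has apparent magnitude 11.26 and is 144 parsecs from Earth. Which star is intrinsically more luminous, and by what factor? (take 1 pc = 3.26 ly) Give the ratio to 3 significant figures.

Star A is more luminous, by a factor of 16300.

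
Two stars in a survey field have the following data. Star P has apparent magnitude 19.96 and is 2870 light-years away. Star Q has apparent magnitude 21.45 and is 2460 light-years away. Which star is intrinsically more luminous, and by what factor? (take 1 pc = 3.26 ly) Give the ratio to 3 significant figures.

Star P is more luminous, by a factor of 5.37.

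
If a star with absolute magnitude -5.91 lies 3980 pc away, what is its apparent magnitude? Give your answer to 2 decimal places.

m ≈ 7.09

m = M + 5 log₁₀ d − 5 = -5.91 + 5·3.5999 − 5 = 7.089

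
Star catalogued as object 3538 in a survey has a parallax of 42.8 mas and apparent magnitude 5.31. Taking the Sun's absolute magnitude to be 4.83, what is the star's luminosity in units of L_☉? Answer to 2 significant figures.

d = 1/p = 1000/42.8 mas = 23.36 pc
M = m − 5 log₁₀ d + 5 = 5.31 − 5·1.3686 + 5 = 3.467
M − M_☉ = 3.467 − 4.83 = -1.363
L/L_☉ = 10^(−0.4 × -1.363) = 3.508

L/L_☉ ≈ 3.5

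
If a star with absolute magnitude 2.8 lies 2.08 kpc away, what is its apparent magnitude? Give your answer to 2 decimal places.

d = 2.08 kpc = 2080 pc
m = M + 5 log₁₀ d − 5 = 2.8 + 5·3.3181 − 5 = 14.390

m ≈ 14.39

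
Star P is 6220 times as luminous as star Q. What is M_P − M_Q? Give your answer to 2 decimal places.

Pogson: ΔM = −2.5 log₁₀(ratio) = −2.5 log₁₀(6220) = −2.5 × 3.7938 = -9.484
Star P is brighter, so it has the smaller magnitude: the difference is negative.

M_P − M_Q ≈ -9.48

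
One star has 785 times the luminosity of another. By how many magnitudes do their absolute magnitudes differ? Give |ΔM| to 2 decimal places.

Pogson: ΔM = −2.5 log₁₀(ratio) = −2.5 log₁₀(785) = −2.5 × 2.8949 = -7.237

|ΔM| ≈ 7.24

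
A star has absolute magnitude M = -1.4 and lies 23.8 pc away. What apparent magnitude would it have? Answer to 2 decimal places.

m ≈ 0.48

m = M + 5 log₁₀ d − 5 = -1.4 + 5·1.3766 − 5 = 0.483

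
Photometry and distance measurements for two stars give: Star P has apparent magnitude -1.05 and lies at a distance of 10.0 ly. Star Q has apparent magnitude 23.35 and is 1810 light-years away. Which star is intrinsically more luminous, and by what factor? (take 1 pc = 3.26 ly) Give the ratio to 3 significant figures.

Star P is more luminous, by a factor of 176000.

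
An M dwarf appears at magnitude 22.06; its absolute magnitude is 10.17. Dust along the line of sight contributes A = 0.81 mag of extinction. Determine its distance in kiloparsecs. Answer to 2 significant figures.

d ≈ 1.6 kpc

m − M = 5 log₁₀(d/10 pc) + A  ⇒  22.06 − (10.17) − 0.81 = 5 log₁₀(d/10)
11.080 = 5 log₁₀(d/10)
log₁₀ d = (m − M − A)/5 + 1 = 3.2160
d = 10^3.2160 = 1644 pc
= 1.644 kpc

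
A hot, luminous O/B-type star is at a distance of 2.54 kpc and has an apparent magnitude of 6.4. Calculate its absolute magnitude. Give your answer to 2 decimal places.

M ≈ -5.62

d = 2.54 kpc = 2540 pc
5 log₁₀(d/10 pc) = 5 log₁₀(2540) − 5 = 12.024
M = m − 5 log₁₀(d/10) = 6.4 − 12.024 = -5.624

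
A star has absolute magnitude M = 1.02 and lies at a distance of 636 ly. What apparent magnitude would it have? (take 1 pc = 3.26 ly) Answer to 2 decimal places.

d = 636 ly / 3.26 = 195.1 pc
m = M + 5 log₁₀ d − 5 = 1.02 + 5·2.2902 − 5 = 7.471

m ≈ 7.47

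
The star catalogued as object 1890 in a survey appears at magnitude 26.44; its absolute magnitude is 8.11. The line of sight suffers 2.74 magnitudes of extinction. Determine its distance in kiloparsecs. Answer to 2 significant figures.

m − M = 5 log₁₀(d/10 pc) + A  ⇒  26.44 − (8.11) − 2.74 = 5 log₁₀(d/10)
15.590 = 5 log₁₀(d/10)
log₁₀ d = (m − M − A)/5 + 1 = 4.1180
d = 10^4.1180 = 13120 pc
= 13.12 kpc

d ≈ 13 kpc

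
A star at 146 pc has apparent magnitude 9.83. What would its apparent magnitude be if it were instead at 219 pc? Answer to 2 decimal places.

Flux ∝ 1/d², so Δm = 5 log₁₀(d₂/d₁) = 5 log₁₀(219/146) = 0.880
m₂ = m₁ + Δm = 9.83 + (0.880) = 10.710

m ≈ 10.71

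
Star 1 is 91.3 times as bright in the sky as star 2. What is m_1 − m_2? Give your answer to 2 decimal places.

Pogson: Δm = −2.5 log₁₀(ratio) = −2.5 log₁₀(91.3) = −2.5 × 1.9605 = -4.901
Star 1 is brighter, so it has the smaller magnitude: the difference is negative.

m_1 − m_2 ≈ -4.90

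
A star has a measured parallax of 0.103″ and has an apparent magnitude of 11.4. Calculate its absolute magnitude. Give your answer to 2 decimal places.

d = 1/p = 1/0.103″ = 9.709 pc
5 log₁₀(d/10 pc) = 5 log₁₀(9.709) − 5 = -0.064
M = m − 5 log₁₀(d/10) = 11.4 + 0.064 = 11.464

M ≈ 11.46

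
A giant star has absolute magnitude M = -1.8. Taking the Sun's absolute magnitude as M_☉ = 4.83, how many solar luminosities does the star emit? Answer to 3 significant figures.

L/L_☉ ≈ 449

M − M_☉ = -1.8 − 4.83 = -6.630
L/L_☉ = 10^(−0.4 (M − M_☉)) = 10^2.652 = 448.7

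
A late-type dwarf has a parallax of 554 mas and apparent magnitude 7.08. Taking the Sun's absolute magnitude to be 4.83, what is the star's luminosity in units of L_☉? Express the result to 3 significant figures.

L/L_☉ ≈ 4.10×10^-3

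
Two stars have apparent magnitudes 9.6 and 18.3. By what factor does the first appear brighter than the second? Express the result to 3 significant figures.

Δm = 9.6 − (18.3) = -8.7
Flux ratio = 10^(−0.4 Δm) = 10^(−0.4 × -8.7) = 10^3.480 = 3020

3020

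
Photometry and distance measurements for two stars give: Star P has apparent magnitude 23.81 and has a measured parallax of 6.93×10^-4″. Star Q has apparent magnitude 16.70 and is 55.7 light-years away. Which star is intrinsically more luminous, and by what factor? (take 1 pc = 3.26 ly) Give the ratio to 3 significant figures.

Star P is more luminous, by a factor of 10.2.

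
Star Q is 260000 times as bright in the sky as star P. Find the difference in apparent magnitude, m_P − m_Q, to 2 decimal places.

Pogson: Δm = −2.5 log₁₀(ratio) = −2.5 log₁₀(260000) = −2.5 × 5.4150 = -13.537
Star Q is brighter so has the smaller magnitude: m_P − m_Q is positive.

m_P − m_Q ≈ 13.54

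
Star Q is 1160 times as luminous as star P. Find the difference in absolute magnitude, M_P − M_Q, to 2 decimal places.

M_P − M_Q ≈ 7.66

Pogson: ΔM = −2.5 log₁₀(ratio) = −2.5 log₁₀(1160) = −2.5 × 3.0645 = -7.661
Star Q is brighter so has the smaller magnitude: M_P − M_Q is positive.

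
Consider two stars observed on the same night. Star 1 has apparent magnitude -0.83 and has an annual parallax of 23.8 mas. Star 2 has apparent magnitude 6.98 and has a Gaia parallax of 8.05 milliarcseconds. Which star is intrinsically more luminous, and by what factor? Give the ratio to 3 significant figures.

Star 1 is more luminous, by a factor of 152.

Star 1: p = 23.8 mas = 0.0238″ → d = 1/p = 42.02 pc
Star 1: M = m − 5 log₁₀ d + 5 = -0.83 − 5·1.6234 + 5 = -3.947
Star 2: p = 8.05 mas = 8.05×10^-3″ → d = 1/p = 124.2 pc
Star 2: M = m − 5 log₁₀ d + 5 = 6.98 − 5·2.0942 + 5 = 1.509
ΔM = M_1 − M_2 = -3.947 − (1.509) = -5.456; smaller M is more luminous → Star 1.
L ratio = 10^(0.4 |ΔM|) = 10^2.182 = 152.2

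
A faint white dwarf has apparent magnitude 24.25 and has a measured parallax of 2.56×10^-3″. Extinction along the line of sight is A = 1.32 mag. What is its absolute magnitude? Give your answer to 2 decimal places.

M ≈ 14.97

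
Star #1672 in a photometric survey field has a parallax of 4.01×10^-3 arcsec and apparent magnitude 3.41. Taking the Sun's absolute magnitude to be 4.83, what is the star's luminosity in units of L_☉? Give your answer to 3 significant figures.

d = 1/p = 1/4.01×10^-3″ = 249.4 pc
M = m − 5 log₁₀ d + 5 = 3.41 − 5·2.3969 + 5 = -3.574
M − M_☉ = -3.574 − 4.83 = -8.404
L/L_☉ = 10^(−0.4 × -8.404) = 2300

L/L_☉ ≈ 2300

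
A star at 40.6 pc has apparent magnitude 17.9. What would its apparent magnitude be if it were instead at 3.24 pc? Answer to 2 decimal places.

m ≈ 12.41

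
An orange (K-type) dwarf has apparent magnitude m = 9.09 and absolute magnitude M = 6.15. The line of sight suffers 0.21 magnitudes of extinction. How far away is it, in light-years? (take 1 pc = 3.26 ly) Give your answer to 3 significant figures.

d ≈ 115 ly

m − M = 5 log₁₀(d/10 pc) + A  ⇒  9.09 − (6.15) − 0.21 = 5 log₁₀(d/10)
2.730 = 5 log₁₀(d/10)
log₁₀ d = (m − M − A)/5 + 1 = 1.5460
d = 10^1.5460 = 35.16 pc
= 114.6 ly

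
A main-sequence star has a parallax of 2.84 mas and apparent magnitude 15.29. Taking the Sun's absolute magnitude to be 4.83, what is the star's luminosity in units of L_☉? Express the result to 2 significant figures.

L/L_☉ ≈ 0.081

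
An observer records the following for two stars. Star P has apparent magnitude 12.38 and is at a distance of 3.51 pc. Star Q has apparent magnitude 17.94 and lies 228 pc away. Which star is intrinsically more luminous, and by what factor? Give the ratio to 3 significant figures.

Star P: M = m − 5 log₁₀ d + 5 = 12.38 − 5·0.5453 + 5 = 14.653
Star Q: M = m − 5 log₁₀ d + 5 = 17.94 − 5·2.3579 + 5 = 11.150
ΔM = M_P − M_Q = 14.653 − (11.150) = 3.503; smaller M is more luminous → Star Q.
L ratio = 10^(0.4 |ΔM|) = 10^1.401 = 25.19

Star Q is more luminous, by a factor of 25.2.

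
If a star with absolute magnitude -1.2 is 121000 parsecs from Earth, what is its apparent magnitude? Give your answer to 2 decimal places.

m ≈ 19.21

m = M + 5 log₁₀ d − 5 = -1.2 + 5·5.0828 − 5 = 19.214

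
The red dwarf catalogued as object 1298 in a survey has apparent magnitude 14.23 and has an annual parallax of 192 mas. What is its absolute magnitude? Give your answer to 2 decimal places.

M ≈ 15.65

p = 192 mas = 0.192″ → d = 1/p = 5.208 pc
5 log₁₀(d/10 pc) = 5 log₁₀(5.208) − 5 = -1.417
M = m − 5 log₁₀(d/10) = 14.23 + 1.417 = 15.647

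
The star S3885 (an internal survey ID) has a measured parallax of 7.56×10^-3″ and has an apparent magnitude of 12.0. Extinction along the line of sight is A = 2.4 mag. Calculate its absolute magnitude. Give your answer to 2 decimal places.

d = 1/p = 1/7.56×10^-3″ = 132.3 pc
5 log₁₀(d/10 pc) = 5 log₁₀(132.3) − 5 = 5.607
M = m − 5 log₁₀(d/10) − A = 12.0 − 5.607 − 2.4 = 3.993

M ≈ 3.99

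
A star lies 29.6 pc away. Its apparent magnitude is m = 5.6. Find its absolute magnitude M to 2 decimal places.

5 log₁₀(d/10 pc) = 5 log₁₀(29.60) − 5 = 2.356
M = m − 5 log₁₀(d/10) = 5.6 − 2.356 = 3.244

M ≈ 3.24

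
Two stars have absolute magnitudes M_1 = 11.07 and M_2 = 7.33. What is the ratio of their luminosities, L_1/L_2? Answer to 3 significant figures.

L_1/L_2 ≈ 0.0319

ΔM = M_1 − M_2 = 3.74
L_1/L_2 = 10^(−0.4 ΔM) = 10^-1.496 = 0.03192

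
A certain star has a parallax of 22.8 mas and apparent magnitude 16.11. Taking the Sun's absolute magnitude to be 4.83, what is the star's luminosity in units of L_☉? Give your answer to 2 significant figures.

d = 1/p = 1000/22.8 mas = 43.86 pc
M = m − 5 log₁₀ d + 5 = 16.11 − 5·1.6421 + 5 = 12.900
M − M_☉ = 12.900 − 4.83 = 8.070
L/L_☉ = 10^(−0.4 × 8.070) = 5.917×10^-4

L/L_☉ ≈ 5.9×10^-4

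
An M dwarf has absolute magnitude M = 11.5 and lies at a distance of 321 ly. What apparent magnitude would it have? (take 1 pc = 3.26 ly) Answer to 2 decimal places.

m ≈ 16.47

d = 321 ly / 3.26 = 98.47 pc
m = M + 5 log₁₀ d − 5 = 11.5 + 5·1.9933 − 5 = 16.466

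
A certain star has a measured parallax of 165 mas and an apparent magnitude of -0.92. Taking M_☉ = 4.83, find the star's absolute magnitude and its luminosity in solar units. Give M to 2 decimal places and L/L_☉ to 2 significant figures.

M ≈ 0.17; L/L_☉ ≈ 73

d = 1/p = 1000/165 mas = 6.061 pc
M = m − 5 log₁₀ d + 5 = -0.92 − 5·0.7825 + 5 = 0.167
M − M_☉ = 0.167 − 4.83 = -4.663
L/L_☉ = 10^(−0.4 × -4.663) = 73.29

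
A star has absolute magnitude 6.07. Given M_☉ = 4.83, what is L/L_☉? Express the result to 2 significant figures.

M − M_☉ = 6.07 − 4.83 = 1.240
L/L_☉ = 10^(−0.4 (M − M_☉)) = 10^-0.496 = 0.3192

L/L_☉ ≈ 0.32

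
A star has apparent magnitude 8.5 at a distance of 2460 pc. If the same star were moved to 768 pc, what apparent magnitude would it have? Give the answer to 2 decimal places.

m ≈ 5.97

Flux ∝ 1/d², so Δm = 5 log₁₀(d₂/d₁) = 5 log₁₀(768/2460) = -2.528
m₂ = m₁ + Δm = 8.5 + (-2.528) = 5.972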